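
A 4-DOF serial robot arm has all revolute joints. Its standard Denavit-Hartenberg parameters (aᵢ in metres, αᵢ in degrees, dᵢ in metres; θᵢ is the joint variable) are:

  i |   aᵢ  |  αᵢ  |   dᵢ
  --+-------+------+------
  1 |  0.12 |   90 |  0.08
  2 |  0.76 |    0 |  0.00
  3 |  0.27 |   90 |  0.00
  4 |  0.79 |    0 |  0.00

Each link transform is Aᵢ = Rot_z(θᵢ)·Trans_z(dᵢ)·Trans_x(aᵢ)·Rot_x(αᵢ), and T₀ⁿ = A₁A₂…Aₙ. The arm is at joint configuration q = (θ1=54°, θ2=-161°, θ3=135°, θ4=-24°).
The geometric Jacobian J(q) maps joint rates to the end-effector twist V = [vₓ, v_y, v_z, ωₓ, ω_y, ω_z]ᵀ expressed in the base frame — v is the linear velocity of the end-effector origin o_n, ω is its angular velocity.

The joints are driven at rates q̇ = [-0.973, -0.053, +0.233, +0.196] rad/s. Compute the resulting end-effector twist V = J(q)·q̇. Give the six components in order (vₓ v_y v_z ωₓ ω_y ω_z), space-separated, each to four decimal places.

o_n = [-0.0879, 0.4257, -0.6022]
J₁: ẑ×o_n = [-0.4257, -0.0879, 0.0000], ω = ẑ
J2: z=[0.8090, -0.5878, 0.0000] o=[0.0705, 0.0971, 0.0800] → [0.4010, 0.5519, 0.1727, 0.8090, -0.5878, 0.0000]
J3: z=[0.8090, -0.5878, 0.0000] o=[-0.3518, -0.4843, -0.1674] → [0.2555, 0.3517, 0.8913, 0.8090, -0.5878, 0.0000]
J4: z=[-0.2577, -0.3546, -0.8988] o=[-0.2092, -0.2879, -0.2858] → [0.7536, -0.1906, -0.1409, -0.2577, -0.3546, -0.8988]
V = J·q̇ = [0.6002, 0.1009, 0.1709, 0.0951, -0.1753, -1.1492]

0.6002 0.1009 0.1709 0.0951 -0.1753 -1.1492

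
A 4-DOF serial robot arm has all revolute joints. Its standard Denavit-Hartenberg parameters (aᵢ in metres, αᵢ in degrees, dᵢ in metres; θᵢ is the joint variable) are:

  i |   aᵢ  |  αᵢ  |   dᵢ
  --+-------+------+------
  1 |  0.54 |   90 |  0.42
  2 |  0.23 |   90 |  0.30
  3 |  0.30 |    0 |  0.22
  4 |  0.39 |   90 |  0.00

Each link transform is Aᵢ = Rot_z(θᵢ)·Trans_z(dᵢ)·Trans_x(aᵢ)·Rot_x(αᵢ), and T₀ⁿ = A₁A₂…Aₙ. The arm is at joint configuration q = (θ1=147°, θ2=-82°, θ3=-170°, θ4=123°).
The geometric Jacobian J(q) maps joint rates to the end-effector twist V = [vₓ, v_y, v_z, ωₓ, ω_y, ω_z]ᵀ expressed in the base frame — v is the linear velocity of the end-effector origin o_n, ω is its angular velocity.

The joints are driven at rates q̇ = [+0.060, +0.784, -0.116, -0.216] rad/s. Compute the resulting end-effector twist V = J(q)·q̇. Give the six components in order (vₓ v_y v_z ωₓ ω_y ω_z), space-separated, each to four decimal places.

o_n = [-0.3139, 0.1593, 0.1908]
J₁: ẑ×o_n = [-0.1593, -0.3139, 0.0000], ω = ẑ
J2: z=[0.5446, 0.8387, 0.0000] o=[-0.4529, 0.2941, 0.4200] → [-0.1922, 0.1248, -0.1899, 0.5446, 0.8387, 0.0000]
J3: z=[0.8305, -0.5393, -0.1392] o=[-0.3163, 0.5631, 0.1922] → [-0.0554, 0.0009, -0.3340, 0.8305, -0.5393, -0.1392]
J4: z=[0.8305, -0.5393, -0.1392] o=[-0.1275, 0.3784, 0.4542] → [0.1116, 0.2447, -0.2825, 0.8305, -0.5393, -0.1392]
V = J·q̇ = [-0.1779, 0.0261, -0.0492, 0.1513, 0.8366, 0.1062]

-0.1779 0.0261 -0.0492 0.1513 0.8366 0.1062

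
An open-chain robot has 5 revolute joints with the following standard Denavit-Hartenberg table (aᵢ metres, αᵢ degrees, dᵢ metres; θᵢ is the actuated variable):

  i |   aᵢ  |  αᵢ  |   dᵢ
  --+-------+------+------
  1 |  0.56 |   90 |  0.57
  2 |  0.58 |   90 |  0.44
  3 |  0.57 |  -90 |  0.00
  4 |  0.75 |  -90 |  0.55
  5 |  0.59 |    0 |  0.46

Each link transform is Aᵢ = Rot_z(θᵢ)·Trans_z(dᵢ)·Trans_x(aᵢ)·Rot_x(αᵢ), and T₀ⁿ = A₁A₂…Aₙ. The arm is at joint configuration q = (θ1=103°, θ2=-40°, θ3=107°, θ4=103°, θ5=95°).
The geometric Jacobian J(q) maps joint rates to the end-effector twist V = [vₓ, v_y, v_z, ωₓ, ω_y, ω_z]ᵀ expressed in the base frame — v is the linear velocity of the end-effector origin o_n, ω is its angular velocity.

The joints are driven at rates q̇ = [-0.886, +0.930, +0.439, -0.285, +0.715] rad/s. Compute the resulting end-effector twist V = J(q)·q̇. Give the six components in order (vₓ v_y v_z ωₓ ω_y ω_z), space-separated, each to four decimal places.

1.6118 -0.2806 0.6747 0.3429 0.0579 -1.6516

o_n = [0.0892, 1.4686, 0.6095]
J₁: ẑ×o_n = [-1.4686, 0.0892, 0.0000], ω = ẑ
J2: z=[0.9744, 0.2250, 0.0000] o=[-0.1260, 0.5456, 0.5700] → [0.0089, -0.0385, 0.8509, 0.9744, 0.2250, 0.0000]
J3: z=[0.1446, -0.6263, -0.7660] o=[0.2028, 1.0775, 0.1972] → [0.0413, 0.0274, -0.0146, 0.1446, -0.6263, -0.7660]
J4: z=[-0.1201, -0.7796, 0.6147] o=[0.7626, 1.0758, 0.3043] → [-0.4794, -0.3773, -0.5722, -0.1201, -0.7796, 0.6147]
J5: z=[-0.9245, -0.1379, -0.3554] o=[0.4252, 1.1052, 1.1705] → [0.2065, -0.3992, -0.3822, -0.9245, -0.1379, -0.3554]
V = J·q̇ = [1.6118, -0.2806, 0.6747, 0.3429, 0.0579, -1.6516]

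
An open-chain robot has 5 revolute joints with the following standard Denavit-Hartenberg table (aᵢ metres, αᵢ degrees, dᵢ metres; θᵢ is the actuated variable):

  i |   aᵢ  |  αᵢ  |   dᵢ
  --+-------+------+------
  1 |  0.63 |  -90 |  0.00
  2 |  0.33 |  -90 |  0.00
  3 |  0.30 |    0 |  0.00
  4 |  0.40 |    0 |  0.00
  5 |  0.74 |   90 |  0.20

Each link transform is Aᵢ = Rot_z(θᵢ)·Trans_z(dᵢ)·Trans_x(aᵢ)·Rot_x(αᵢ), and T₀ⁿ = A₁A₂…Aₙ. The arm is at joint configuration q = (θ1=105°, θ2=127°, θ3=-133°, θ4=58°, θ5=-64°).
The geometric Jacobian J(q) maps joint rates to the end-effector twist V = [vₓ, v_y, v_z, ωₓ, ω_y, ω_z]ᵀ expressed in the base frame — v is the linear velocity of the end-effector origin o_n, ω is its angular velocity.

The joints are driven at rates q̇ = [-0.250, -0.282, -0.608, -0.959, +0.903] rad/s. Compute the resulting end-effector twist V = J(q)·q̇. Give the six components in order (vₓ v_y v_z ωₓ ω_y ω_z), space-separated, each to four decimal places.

o_n = [-1.2271, 0.3634, 0.3836]
J₁: ẑ×o_n = [-0.3634, -1.2271, 0.0000], ω = ẑ
J2: z=[-0.9659, -0.2588, 0.0000] o=[-0.1631, 0.6085, 0.0000] → [-0.0993, 0.3705, -0.0386, -0.9659, -0.2588, 0.0000]
J3: z=[0.2067, -0.7714, 0.6018] o=[-0.1117, 0.4167, -0.2635] → [-0.4671, -0.8051, -0.8715, 0.2067, -0.7714, 0.6018]
J4: z=[0.2067, -0.7714, 0.6018] o=[-0.3555, 0.4789, -0.1001] → [-0.3037, -0.6246, -0.6963, 0.2067, -0.7714, 0.6018]
J5: z=[0.2067, -0.7714, 0.6018] o=[-0.7125, 0.3187, -0.1828] → [-0.4638, -0.4268, -0.3877, 0.2067, -0.7714, 0.6018]
V = J·q̇ = [0.2752, 0.9054, 0.8584, 0.1351, 0.5852, -0.6496]

0.2752 0.9054 0.8584 0.1351 0.5852 -0.6496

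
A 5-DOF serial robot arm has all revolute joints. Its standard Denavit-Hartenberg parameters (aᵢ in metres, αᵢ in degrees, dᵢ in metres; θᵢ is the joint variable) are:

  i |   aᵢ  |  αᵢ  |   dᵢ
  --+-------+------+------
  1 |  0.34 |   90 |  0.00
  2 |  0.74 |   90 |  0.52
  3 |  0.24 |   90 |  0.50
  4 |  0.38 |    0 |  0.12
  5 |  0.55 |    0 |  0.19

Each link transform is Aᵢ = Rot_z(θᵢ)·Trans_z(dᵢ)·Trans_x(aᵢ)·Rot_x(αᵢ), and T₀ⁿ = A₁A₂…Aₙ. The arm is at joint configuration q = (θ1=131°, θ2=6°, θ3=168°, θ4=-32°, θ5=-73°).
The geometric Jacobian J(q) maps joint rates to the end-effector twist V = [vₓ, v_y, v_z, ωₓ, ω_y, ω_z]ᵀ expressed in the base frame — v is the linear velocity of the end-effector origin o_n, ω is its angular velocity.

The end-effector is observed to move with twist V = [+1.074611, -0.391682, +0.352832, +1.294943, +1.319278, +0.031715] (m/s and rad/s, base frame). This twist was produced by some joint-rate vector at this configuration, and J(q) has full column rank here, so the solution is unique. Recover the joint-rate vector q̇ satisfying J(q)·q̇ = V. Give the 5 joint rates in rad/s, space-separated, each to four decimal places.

-0.4140 0.9400 -0.4280 0.2650 0.6580

o_n = [0.2232, 1.1311, 0.2725]
J₁: ẑ×o_n = [-1.1311, 0.2232, 0.0000], ω = ẑ
J2: z=[0.7547, 0.6561, 0.0000] o=[-0.2231, 0.2566, 0.0000] → [0.1788, -0.2057, 0.3672, 0.7547, 0.6561, 0.0000]
J3: z=[-0.0686, 0.0789, -0.9945] o=[-0.3134, 1.1532, 0.0774] → [-0.0065, -0.5203, -0.0408, -0.0686, 0.0789, -0.9945]
J4: z=[0.6026, 0.7978, 0.0217] o=[-0.1569, 1.0492, -0.4444] → [0.5702, -0.4238, -0.2538, 0.6026, 0.7978, 0.0217]
J5: z=[0.6026, 0.7978, 0.0217] o=[0.1855, 0.9364, -0.2745] → [0.4322, -0.3288, 0.0873, 0.6026, 0.7978, 0.0217]
q̇ = J⁺·V = [-0.4140, 0.9400, -0.4280, 0.2650, 0.6580]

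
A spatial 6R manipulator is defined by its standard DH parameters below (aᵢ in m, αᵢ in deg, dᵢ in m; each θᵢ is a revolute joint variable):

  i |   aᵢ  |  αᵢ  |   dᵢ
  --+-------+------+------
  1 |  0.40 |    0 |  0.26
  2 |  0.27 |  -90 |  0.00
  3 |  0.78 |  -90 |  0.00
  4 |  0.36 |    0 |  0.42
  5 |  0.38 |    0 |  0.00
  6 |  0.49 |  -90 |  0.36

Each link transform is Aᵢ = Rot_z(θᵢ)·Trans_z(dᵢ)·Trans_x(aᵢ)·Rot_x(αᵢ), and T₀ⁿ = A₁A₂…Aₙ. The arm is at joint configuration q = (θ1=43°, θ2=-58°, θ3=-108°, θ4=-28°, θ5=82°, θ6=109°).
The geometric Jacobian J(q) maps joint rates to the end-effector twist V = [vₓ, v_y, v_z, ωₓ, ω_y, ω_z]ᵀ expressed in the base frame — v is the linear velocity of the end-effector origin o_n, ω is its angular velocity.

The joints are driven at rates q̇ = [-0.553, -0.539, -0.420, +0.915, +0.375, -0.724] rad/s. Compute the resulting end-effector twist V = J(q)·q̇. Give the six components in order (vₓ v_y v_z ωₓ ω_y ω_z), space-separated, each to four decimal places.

o_n = [0.9425, -0.1930, 1.3119]
J₁: ẑ×o_n = [0.1930, 0.9425, -0.0000], ω = ẑ
J2: z=[0.0000, 0.0000, 1.0000] o=[0.2925, 0.2728, 0.2600] → [0.4658, 0.6499, -0.0000, 0.0000, 0.0000, 1.0000]
J3: z=[0.2588, 0.9659, 0.0000] o=[0.5533, 0.2029, 0.2600] → [1.0161, -0.2723, -0.4783, 0.2588, 0.9659, 0.0000]
J4: z=[0.9187, -0.2462, 0.3090] o=[0.3205, 0.2653, 1.0018] → [0.0653, -0.0927, -0.2679, 0.9187, -0.2462, 0.3090]
J5: z=[0.9187, -0.2462, 0.3090] o=[0.6552, 0.3506, 1.4339] → [0.1980, 0.2008, -0.4286, 0.9187, -0.2462, 0.3090]
J6: z=[0.9187, -0.2462, 0.3090] o=[0.5090, 0.0715, 1.6463] → [0.1640, 0.4412, -0.1363, 0.9187, -0.2462, 0.3090]
V = J·q̇ = [-0.7693, -1.0861, -0.1063, 0.4113, -0.5450, -0.9171]

-0.7693 -1.0861 -0.1063 0.4113 -0.5450 -0.9171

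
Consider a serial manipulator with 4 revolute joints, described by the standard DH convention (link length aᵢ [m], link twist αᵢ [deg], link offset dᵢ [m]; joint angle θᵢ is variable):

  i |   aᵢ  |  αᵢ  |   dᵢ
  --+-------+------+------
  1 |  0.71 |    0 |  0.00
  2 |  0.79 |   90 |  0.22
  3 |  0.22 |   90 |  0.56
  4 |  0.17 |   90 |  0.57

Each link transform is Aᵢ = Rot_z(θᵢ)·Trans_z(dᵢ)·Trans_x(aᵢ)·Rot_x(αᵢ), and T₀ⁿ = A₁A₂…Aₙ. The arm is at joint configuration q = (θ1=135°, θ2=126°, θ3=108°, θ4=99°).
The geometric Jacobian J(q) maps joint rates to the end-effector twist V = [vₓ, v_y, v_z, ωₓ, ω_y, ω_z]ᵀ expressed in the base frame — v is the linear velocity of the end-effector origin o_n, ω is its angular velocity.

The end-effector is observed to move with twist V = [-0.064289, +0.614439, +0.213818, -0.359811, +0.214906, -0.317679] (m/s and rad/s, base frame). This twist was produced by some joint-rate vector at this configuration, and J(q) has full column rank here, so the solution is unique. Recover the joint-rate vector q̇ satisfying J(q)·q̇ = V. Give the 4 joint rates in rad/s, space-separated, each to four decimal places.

o_n = [-1.4200, -0.6408, 0.5801]
J₁: ẑ×o_n = [0.6408, -1.4200, 0.0000], ω = ẑ
J2: z=[0.0000, 0.0000, 1.0000] o=[-0.5020, 0.5020, 0.0000] → [1.1428, -0.9180, 0.0000, 0.0000, 0.0000, 1.0000]
J3: z=[-0.9877, 0.1564, 0.0000] o=[-0.6256, -0.2782, 0.2200] → [0.0563, 0.3556, 0.4823, -0.9877, 0.1564, 0.0000]
J4: z=[-0.1488, -0.9393, 0.3090] o=[-1.1681, -0.1235, 0.4292] → [0.0181, -0.0554, -0.1597, -0.1488, -0.9393, 0.3090]
q̇ = J⁺·V = [-0.4420, 0.1750, 0.3890, -0.1640]

-0.4420 0.1750 0.3890 -0.1640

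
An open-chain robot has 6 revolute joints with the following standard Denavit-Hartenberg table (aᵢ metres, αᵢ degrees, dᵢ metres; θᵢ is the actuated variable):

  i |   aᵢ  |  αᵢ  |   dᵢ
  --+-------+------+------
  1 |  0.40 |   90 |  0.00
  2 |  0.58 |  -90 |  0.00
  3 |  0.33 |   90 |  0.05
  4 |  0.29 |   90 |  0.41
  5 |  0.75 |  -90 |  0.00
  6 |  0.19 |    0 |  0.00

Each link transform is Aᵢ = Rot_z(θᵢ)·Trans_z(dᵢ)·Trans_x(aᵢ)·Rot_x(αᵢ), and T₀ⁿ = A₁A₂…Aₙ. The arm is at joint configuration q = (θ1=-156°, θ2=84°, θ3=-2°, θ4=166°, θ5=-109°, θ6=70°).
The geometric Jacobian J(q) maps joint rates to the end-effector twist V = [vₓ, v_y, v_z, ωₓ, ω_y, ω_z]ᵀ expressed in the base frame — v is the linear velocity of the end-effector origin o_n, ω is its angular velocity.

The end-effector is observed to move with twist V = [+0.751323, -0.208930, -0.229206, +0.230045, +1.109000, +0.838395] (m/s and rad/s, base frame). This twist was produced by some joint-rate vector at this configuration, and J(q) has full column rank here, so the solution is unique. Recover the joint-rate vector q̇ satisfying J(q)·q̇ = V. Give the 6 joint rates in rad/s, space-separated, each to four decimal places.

0.3360 0.4620 0.4720 0.3130 0.3390 -0.3970

o_n = [-0.4108, -0.5673, 0.8384]
J₁: ẑ×o_n = [0.5673, -0.4108, 0.0000], ω = ẑ
J2: z=[-0.4067, 0.9135, 0.0000] o=[-0.3654, -0.1627, 0.0000] → [0.7659, 0.3410, 0.2060, -0.4067, 0.9135, 0.0000]
J3: z=[0.9085, 0.4045, 0.1045] o=[-0.4208, -0.1874, 0.5768] → [0.1455, -0.2366, -0.3493, 0.9085, 0.4045, 0.1045]
J4: z=[-0.4032, 0.9145, -0.0347] o=[-0.4116, -0.1706, 0.9100] → [-0.0793, -0.0289, 0.1592, -0.4032, 0.9145, -0.0347]
J5: z=[0.8550, 0.3899, 0.3419] o=[-0.4823, 0.2357, 0.6235] → [0.3583, -0.1593, -0.7144, 0.8550, 0.3899, 0.3419]
J6: z=[0.4397, -0.1955, -0.8766] o=[-0.2760, -0.4392, 0.8774] → [-0.1047, 0.1353, -0.0827, 0.4397, -0.1955, -0.8766]
q̇ = J⁺·V = [0.3360, 0.4620, 0.4720, 0.3130, 0.3390, -0.3970]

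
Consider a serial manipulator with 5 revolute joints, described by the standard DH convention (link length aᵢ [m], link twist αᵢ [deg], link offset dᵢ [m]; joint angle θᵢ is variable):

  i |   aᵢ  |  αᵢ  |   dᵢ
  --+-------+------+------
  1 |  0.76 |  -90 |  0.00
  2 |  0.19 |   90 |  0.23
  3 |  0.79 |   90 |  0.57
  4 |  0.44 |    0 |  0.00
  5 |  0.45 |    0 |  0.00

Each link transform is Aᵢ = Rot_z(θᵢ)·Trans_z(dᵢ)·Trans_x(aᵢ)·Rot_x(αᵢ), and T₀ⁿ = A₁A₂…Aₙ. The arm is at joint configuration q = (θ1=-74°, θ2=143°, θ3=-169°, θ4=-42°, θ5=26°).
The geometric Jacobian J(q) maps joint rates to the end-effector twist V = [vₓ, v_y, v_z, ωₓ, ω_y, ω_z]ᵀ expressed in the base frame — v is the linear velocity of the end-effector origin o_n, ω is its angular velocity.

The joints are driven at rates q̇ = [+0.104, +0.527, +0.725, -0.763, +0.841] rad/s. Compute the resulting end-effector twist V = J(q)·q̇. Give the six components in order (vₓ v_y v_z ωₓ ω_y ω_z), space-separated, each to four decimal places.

-0.8580 -0.1375 -0.6920 0.7037 -0.2645 -0.4661

o_n = [0.4645, -1.8582, 0.6800]
J₁: ẑ×o_n = [1.8582, 0.4645, -0.0000], ω = ẑ
J2: z=[0.9613, 0.2756, 0.0000] o=[0.2095, -0.7306, 0.0000] → [0.1874, -0.6537, -1.1543, 0.9613, 0.2756, 0.0000]
J3: z=[0.1659, -0.5785, -0.7986] o=[0.3887, -0.5213, -0.1143] → [-1.5272, -0.1923, -0.1779, 0.1659, -0.5785, -0.7986]
J4: z=[0.9856, 0.1241, 0.1148] o=[0.5091, -1.4879, -0.1029] → [0.1397, -0.7768, -0.3594, 0.9856, 0.1241, 0.1148]
J5: z=[0.9856, 0.1241, 0.1148] o=[0.4710, -1.5812, 0.3254] → [0.0758, -0.3502, -0.2722, 0.9856, 0.1241, 0.1148]
V = J·q̇ = [-0.8580, -0.1375, -0.6920, 0.7037, -0.2645, -0.4661]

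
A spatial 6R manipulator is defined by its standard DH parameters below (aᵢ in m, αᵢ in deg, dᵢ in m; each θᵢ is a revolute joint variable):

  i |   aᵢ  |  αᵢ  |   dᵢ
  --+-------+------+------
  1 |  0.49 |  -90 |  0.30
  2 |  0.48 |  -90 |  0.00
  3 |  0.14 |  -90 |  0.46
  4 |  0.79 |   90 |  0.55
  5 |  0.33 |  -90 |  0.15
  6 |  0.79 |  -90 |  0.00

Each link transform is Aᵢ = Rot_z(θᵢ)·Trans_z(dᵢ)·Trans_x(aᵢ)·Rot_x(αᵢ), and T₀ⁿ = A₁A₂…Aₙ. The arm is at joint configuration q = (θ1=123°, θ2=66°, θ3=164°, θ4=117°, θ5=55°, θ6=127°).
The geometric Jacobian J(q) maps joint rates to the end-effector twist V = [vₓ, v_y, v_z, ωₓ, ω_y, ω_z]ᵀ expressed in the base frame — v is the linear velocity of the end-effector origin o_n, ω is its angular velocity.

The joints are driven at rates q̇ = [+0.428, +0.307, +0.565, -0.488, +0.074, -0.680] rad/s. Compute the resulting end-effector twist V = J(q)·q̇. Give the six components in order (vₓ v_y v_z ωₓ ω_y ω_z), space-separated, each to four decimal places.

o_n = [-0.9406, 0.3796, -0.5849]
J₁: ẑ×o_n = [-0.3796, -0.9406, 0.0000], ω = ẑ
J2: z=[-0.8387, -0.5446, 0.0000] o=[-0.2669, 0.4109, 0.3000] → [0.4819, -0.7421, -0.3406, -0.8387, -0.5446, 0.0000]
J3: z=[0.4976, -0.7662, -0.4067] o=[-0.3732, 0.5747, -0.1385] → [0.2626, 0.4529, -0.5318, 0.4976, -0.7662, -0.4067]
J4: z=[-0.7451, -0.6176, 0.2518] o=[-0.0822, 0.1974, -0.2027] → [0.1902, -0.5010, -0.6659, -0.7451, -0.6176, 0.2518]
J5: z=[0.1698, 0.1894, 0.9671] o=[-1.0015, 0.4608, -0.0928] → [-0.0147, 0.1425, -0.0253, 0.1698, 0.1894, 0.9671]
J6: z=[0.1009, -0.9795, 0.1741] o=[-1.2995, 0.4667, 0.1135] → [0.6992, 0.1330, 0.3428, 0.1009, -0.9795, 0.1741]
V = J·q̇ = [-0.4355, -0.2099, -0.3150, 0.3312, 0.3814, 0.0285]

-0.4355 -0.2099 -0.3150 0.3312 0.3814 0.0285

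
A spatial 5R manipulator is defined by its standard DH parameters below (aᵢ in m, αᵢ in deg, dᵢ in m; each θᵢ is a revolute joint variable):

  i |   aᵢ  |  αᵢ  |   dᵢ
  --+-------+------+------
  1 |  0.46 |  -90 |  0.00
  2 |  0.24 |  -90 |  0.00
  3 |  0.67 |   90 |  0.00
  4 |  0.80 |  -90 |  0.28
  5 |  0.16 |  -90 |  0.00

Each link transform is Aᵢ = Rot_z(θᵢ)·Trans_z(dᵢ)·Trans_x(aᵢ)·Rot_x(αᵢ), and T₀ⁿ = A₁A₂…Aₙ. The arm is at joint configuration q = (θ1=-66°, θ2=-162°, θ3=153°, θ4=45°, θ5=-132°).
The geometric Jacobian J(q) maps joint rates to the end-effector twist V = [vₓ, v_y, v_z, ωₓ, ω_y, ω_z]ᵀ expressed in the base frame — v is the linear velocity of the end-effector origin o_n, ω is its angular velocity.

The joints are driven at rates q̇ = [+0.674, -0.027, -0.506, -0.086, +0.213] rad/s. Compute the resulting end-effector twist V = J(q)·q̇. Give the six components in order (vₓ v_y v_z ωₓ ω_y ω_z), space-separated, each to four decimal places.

o_n = [-0.3202, -1.4494, 0.2767]
J₁: ẑ×o_n = [1.4494, -0.3202, 0.0000], ω = ẑ
J2: z=[0.9135, 0.4067, 0.0000] o=[0.1871, -0.4202, 0.0000] → [0.1126, -0.2528, -0.7339, 0.9135, 0.4067, 0.0000]
J3: z=[0.1257, -0.2823, 0.9511] o=[0.0943, -0.2117, 0.0742] → [1.1200, -0.4196, -0.2726, 0.1257, -0.2823, 0.9511]
J4: z=[-0.9896, 0.0320, 0.1403] o=[0.0473, -0.8541, -0.1103] → [0.0959, 0.3315, 0.6009, -0.9896, 0.0320, 0.1403]
J5: z=[0.1384, 0.4784, 0.8672] o=[-0.1983, -1.5472, 0.3112] → [-0.1013, -0.1009, 0.0718, 0.1384, 0.4784, 0.8672]
V = J·q̇ = [0.3774, -0.0467, 0.1214, 0.0263, 0.2310, 0.3654]

0.3774 -0.0467 0.1214 0.0263 0.2310 0.3654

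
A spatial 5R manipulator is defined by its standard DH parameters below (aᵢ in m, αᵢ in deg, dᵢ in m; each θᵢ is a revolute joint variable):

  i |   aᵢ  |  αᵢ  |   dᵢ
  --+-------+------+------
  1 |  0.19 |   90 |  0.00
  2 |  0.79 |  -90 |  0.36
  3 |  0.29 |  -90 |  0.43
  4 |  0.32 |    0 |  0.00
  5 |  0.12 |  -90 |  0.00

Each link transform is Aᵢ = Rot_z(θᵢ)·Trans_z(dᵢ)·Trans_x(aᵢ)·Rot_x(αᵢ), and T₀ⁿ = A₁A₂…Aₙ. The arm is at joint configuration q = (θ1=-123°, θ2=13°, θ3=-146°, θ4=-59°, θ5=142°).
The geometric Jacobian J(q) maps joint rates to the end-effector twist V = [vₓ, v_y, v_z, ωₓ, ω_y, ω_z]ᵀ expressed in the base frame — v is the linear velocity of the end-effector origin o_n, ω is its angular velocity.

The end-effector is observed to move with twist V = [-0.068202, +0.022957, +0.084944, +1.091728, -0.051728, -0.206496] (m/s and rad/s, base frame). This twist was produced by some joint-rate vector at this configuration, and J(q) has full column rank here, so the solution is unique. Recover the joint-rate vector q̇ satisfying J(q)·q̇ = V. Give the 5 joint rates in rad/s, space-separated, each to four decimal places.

-0.1480 -0.1280 0.0670 -0.5760 -0.4080

o_n = [-0.7666, -0.0374, 0.6604]
J₁: ẑ×o_n = [0.0374, -0.7666, 0.0000], ω = ẑ
J2: z=[-0.8387, 0.5446, 0.0000] o=[-0.1035, -0.1593, 0.0000] → [0.3597, 0.5538, 0.2589, -0.8387, 0.5446, 0.0000]
J3: z=[0.1225, 0.1887, 0.9744] o=[-0.8246, -0.6088, 0.1777] → [-0.4657, -0.0026, 0.0591, 0.1225, 0.1887, 0.9744]
J4: z=[-0.9920, -0.0054, 0.1258] o=[-0.7804, -0.2429, 0.5426] → [-0.0265, 0.1185, -0.2038, -0.9920, -0.0054, 0.1258]
J5: z=[-0.9920, -0.0054, 0.1258] o=[-0.7516, -0.0293, 0.7791] → [0.0017, -0.1197, 0.0080, -0.9920, -0.0054, 0.1258]
q̇ = J⁺·V = [-0.1480, -0.1280, 0.0670, -0.5760, -0.4080]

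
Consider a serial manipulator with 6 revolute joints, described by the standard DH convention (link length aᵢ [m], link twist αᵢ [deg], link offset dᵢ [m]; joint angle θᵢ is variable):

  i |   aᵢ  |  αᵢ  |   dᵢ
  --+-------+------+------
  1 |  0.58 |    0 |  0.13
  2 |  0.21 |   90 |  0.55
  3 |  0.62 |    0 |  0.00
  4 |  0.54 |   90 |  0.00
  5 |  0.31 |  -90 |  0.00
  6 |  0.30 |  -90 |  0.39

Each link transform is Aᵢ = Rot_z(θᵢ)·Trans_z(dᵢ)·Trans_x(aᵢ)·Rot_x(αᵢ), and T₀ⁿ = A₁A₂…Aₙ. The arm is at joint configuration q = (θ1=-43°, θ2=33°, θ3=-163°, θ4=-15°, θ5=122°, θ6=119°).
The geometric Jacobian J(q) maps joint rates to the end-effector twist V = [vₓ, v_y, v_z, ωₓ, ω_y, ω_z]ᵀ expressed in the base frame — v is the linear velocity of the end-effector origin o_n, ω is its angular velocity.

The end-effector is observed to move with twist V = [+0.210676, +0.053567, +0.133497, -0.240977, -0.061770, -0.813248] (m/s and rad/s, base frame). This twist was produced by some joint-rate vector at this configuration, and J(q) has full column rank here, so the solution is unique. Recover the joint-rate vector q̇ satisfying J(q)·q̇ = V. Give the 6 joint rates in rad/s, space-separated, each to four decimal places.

0.5290 -0.7840 -0.2820 0.2310 -0.5500 -0.2900

o_n = [-0.0524, -0.2434, 0.2322]
J₁: ẑ×o_n = [0.2434, -0.0524, 0.0000], ω = ẑ
J2: z=[0.0000, 0.0000, 1.0000] o=[0.4242, -0.3956, 0.1300] → [-0.1522, -0.4766, 0.0000, 0.0000, 0.0000, 1.0000]
J3: z=[-0.1736, -0.9848, 0.0000] o=[0.6310, -0.4320, 0.6800] → [0.4410, -0.0778, -0.7057, -0.1736, -0.9848, 0.0000]
J4: z=[-0.1736, -0.9848, 0.0000] o=[0.0471, -0.3291, 0.4987] → [0.2624, -0.0463, -0.1128, -0.1736, -0.9848, 0.0000]
J5: z=[-0.0344, 0.0061, 0.9994] o=[-0.4844, -0.2354, 0.4799] → [0.0065, 0.4232, -0.0023, -0.0344, 0.0061, 0.9994]
J6: z=[0.9267, 0.3747, 0.0296] o=[-0.3683, -0.5228, 0.4856] → [-0.1032, 0.2441, 0.1405, 0.9267, 0.3747, 0.0296]
q̇ = J⁺·V = [0.5290, -0.7840, -0.2820, 0.2310, -0.5500, -0.2900]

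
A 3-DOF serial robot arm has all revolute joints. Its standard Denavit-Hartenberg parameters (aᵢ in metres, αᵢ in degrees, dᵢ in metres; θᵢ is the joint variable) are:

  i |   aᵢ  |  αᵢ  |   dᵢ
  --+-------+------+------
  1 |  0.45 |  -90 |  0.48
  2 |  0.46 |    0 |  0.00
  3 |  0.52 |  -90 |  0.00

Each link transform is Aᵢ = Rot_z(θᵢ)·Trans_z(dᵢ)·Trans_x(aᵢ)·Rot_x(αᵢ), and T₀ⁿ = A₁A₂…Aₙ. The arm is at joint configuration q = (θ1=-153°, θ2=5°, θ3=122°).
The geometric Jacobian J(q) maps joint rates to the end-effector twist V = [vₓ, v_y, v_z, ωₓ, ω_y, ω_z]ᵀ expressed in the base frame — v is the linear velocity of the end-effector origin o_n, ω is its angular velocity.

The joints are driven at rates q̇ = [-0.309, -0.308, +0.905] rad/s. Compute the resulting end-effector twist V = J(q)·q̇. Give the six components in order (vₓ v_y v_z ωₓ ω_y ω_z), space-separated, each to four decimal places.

o_n = [-0.5304, -0.2703, 0.0246]
J₁: ẑ×o_n = [0.2703, -0.5304, 0.0000], ω = ẑ
J2: z=[0.4540, -0.8910, 0.0000] o=[-0.4010, -0.2043, 0.4800] → [0.4057, 0.2067, -0.1453, 0.4540, -0.8910, 0.0000]
J3: z=[0.4540, -0.8910, 0.0000] o=[-0.8093, -0.4123, 0.4399] → [0.3700, 0.1885, 0.3129, 0.4540, -0.8910, 0.0000]
V = J·q̇ = [0.1264, 0.2709, 0.3280, 0.2710, -0.5319, -0.3090]

0.1264 0.2709 0.3280 0.2710 -0.5319 -0.3090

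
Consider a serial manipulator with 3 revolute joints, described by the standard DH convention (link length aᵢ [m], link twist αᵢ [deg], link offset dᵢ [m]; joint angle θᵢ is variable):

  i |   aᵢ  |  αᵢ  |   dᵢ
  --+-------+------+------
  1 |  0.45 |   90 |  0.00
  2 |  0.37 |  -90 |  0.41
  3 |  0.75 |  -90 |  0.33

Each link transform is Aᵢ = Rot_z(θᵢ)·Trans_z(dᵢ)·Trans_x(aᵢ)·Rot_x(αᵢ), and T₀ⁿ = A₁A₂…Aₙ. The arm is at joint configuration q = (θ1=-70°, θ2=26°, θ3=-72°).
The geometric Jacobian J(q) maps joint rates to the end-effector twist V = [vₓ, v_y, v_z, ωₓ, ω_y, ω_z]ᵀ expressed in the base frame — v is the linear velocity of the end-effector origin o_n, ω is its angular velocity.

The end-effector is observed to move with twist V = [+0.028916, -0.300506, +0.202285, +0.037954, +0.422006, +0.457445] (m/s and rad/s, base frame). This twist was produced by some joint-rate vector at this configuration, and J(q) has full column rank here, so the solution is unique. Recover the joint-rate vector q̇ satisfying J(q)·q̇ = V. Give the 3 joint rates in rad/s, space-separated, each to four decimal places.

o_n = [-0.7661, -1.1794, 0.5604]
J₁: ẑ×o_n = [1.1794, -0.7661, 0.0000], ω = ẑ
J2: z=[-0.9397, -0.3420, 0.0000] o=[0.1539, -0.4229, 0.0000] → [-0.1917, 0.5266, 0.3962, -0.9397, -0.3420, 0.0000]
J3: z=[-0.1499, 0.4119, 0.8988] o=[-0.1176, -0.8756, 0.1622] → [0.4371, -0.5232, 0.3127, -0.1499, 0.4119, 0.8988]
q̇ = J⁺·V = [-0.3290, -0.1800, 0.8750]

-0.3290 -0.1800 0.8750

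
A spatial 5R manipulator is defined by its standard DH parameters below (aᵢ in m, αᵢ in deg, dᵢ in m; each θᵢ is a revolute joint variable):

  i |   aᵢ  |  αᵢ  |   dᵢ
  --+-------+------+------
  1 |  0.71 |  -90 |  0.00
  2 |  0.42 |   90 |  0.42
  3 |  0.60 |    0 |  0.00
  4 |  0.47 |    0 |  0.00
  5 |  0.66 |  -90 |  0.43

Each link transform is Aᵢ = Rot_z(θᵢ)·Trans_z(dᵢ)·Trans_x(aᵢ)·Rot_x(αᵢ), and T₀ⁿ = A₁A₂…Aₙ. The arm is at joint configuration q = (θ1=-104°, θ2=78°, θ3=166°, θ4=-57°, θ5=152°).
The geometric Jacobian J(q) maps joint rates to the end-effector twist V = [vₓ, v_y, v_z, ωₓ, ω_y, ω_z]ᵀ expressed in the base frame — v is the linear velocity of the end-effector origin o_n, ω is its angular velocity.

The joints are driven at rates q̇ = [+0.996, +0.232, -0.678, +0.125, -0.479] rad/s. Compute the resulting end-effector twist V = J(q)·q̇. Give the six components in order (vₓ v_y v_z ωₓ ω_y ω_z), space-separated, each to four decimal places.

1.6518 -0.0935 0.2440 0.4693 0.9233 0.7814

o_n = [0.0946, -1.0991, 0.4987]
J₁: ẑ×o_n = [1.0991, 0.0946, -0.0000], ω = ẑ
J2: z=[0.9703, -0.2419, 0.0000] o=[-0.1718, -0.6889, 0.0000] → [-0.1206, -0.4839, -0.3336, 0.9703, -0.2419, 0.0000]
J3: z=[-0.2366, -0.9491, 0.2079] o=[0.2146, -0.8752, -0.4108] → [-0.8167, 0.1903, -0.0610, -0.2366, -0.9491, 0.2079]
J4: z=[-0.2366, -0.9491, 0.2079] o=[0.3848, -0.7929, 0.1586] → [-0.2591, 0.0201, -0.2029, -0.2366, -0.9491, 0.2079]
J5: z=[-0.2366, -0.9491, 0.2079] o=[0.8236, -0.8696, 0.3083] → [-0.1330, -0.1065, -0.6376, -0.2366, -0.9491, 0.2079]
V = J·q̇ = [1.6518, -0.0935, 0.2440, 0.4693, 0.9233, 0.7814]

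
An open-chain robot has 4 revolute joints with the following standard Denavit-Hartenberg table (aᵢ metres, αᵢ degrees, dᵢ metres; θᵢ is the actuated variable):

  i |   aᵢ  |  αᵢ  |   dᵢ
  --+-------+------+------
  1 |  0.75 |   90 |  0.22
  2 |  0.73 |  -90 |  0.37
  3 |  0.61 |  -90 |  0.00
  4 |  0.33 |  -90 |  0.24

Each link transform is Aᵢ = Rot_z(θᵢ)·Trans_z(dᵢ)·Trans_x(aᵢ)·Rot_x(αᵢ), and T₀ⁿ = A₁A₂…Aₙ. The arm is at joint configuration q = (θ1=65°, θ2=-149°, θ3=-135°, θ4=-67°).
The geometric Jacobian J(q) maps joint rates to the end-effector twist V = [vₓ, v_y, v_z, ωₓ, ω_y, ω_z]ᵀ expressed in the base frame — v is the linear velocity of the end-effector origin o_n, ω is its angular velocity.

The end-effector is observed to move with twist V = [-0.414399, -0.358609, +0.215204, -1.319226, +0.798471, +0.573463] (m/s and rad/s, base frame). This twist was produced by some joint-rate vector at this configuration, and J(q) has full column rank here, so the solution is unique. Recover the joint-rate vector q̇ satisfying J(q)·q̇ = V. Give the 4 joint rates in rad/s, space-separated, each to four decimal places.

o_n = [1.2091, 0.0796, -0.2346]
J₁: ẑ×o_n = [-0.0796, 1.2091, 0.0000], ω = ẑ
J2: z=[0.9063, -0.4226, 0.0000] o=[0.3170, 0.6797, 0.2200] → [0.1921, 0.4121, -0.1669, 0.9063, -0.4226, 0.0000]
J3: z=[0.2177, 0.4668, -0.8572] o=[0.3879, -0.0437, -0.1560] → [0.0690, -0.6869, -0.3565, 0.2177, 0.4668, -0.8572]
J4: z=[0.3847, -0.8482, -0.3642] o=[0.9350, 0.1091, 0.0662] → [0.2444, 0.0159, 0.2212, 0.3847, -0.8482, -0.3642]
q̇ = J⁺·V = [-0.4200, -0.8790, -0.7660, -0.9250]

-0.4200 -0.8790 -0.7660 -0.9250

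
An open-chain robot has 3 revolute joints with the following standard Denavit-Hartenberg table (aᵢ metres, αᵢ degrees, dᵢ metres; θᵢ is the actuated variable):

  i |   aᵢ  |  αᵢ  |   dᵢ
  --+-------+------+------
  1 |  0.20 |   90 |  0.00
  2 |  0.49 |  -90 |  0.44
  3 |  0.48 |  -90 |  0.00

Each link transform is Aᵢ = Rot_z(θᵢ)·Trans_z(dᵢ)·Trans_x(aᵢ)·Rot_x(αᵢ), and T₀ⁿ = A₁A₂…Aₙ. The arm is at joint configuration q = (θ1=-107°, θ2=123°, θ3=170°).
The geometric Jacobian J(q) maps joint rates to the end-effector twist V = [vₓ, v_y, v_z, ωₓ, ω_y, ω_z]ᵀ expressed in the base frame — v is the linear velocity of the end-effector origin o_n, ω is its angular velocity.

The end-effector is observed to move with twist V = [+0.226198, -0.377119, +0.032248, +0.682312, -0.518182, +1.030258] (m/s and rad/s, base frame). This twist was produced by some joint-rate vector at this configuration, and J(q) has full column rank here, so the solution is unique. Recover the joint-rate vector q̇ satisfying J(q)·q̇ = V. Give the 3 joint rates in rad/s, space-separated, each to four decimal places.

0.8380 -0.8040 -0.3530

o_n = [-0.3968, -0.0780, 0.0145]
J₁: ẑ×o_n = [0.0780, -0.3968, 0.0000], ω = ẑ
J2: z=[-0.9563, 0.2924, 0.0000] o=[-0.0585, -0.1913, 0.0000] → [0.0042, 0.0139, -0.0094, -0.9563, 0.2924, 0.0000]
J3: z=[0.2452, 0.8020, -0.5446] o=[-0.4012, 0.1926, 0.4109] → [-0.4653, 0.0948, -0.0699, 0.2452, 0.8020, -0.5446]
q̇ = J⁺·V = [0.8380, -0.8040, -0.3530]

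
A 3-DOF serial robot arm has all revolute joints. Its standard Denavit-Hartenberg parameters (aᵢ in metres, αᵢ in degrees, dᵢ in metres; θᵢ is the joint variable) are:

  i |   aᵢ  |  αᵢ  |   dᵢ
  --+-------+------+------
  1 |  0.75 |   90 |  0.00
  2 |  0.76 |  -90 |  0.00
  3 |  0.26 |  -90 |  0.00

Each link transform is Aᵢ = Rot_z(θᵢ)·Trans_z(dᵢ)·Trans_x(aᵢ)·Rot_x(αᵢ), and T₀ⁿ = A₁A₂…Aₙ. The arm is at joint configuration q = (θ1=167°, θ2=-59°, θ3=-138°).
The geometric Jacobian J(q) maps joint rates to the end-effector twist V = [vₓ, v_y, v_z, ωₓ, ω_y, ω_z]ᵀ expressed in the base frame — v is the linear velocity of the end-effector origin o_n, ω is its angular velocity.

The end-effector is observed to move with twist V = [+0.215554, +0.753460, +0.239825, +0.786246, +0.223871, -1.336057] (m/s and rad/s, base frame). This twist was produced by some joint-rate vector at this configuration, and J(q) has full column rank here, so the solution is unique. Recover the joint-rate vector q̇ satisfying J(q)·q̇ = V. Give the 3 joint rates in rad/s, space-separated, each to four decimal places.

o_n = [-0.9761, 0.4039, -0.4858]
J₁: ẑ×o_n = [-0.4039, -0.9761, 0.0000], ω = ẑ
J2: z=[0.2250, 0.9744, 0.0000] o=[-0.7308, 0.1687, 0.0000] → [-0.4734, 0.1093, 0.2919, 0.2250, 0.9744, 0.0000]
J3: z=[-0.8352, 0.1928, 0.5150] o=[-1.1122, 0.2568, -0.6514] → [-0.0438, 0.2084, -0.1491, -0.8352, 0.1928, 0.5150]
q̇ = J⁺·V = [-0.9060, 0.3950, -0.8350]

-0.9060 0.3950 -0.8350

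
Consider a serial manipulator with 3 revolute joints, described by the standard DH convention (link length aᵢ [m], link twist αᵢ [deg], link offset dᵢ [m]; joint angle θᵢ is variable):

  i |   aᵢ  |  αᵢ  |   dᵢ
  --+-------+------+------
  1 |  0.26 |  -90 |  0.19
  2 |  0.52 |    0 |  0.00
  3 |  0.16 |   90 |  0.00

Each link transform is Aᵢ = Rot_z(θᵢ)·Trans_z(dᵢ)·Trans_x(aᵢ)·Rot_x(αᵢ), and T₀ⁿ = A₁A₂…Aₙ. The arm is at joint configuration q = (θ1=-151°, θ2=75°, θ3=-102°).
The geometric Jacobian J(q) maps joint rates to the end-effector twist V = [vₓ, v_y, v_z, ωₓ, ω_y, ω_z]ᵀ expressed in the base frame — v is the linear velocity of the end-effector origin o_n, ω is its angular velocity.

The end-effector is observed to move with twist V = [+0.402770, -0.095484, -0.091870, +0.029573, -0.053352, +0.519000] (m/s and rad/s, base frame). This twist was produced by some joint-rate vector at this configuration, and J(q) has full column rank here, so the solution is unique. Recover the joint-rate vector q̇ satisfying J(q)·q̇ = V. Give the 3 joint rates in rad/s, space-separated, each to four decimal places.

0.5190 0.6180 -0.5570

o_n = [-0.4698, -0.2604, -0.2396]
J₁: ẑ×o_n = [0.2604, -0.4698, 0.0000], ω = ẑ
J2: z=[0.4848, -0.8746, 0.0000] o=[-0.2274, -0.1261, 0.1900] → [0.3758, 0.2083, -0.2771, 0.4848, -0.8746, 0.0000]
J3: z=[0.4848, -0.8746, 0.0000] o=[-0.3451, -0.1913, -0.3123] → [-0.0635, -0.0352, -0.1426, 0.4848, -0.8746, 0.0000]
q̇ = J⁺·V = [0.5190, 0.6180, -0.5570]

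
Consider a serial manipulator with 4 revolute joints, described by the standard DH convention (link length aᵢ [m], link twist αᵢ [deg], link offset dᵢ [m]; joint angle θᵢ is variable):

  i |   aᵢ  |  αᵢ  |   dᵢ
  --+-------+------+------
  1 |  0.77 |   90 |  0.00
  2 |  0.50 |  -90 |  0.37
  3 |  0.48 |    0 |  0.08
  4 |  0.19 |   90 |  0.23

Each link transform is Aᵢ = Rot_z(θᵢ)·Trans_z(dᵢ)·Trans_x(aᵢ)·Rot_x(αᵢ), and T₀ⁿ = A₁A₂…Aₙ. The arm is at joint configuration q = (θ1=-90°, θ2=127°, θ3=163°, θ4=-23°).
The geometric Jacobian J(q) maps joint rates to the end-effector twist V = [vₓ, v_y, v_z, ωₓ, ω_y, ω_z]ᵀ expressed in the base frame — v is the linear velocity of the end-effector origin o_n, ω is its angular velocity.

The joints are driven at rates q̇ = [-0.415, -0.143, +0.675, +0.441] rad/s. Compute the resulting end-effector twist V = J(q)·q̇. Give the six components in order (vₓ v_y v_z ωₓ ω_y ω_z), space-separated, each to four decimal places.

-0.7152 -0.0558 -0.1581 0.1430 0.8913 -1.0866

o_n = [-0.1075, -0.5854, -0.2701]
J₁: ẑ×o_n = [0.5854, -0.1075, 0.0000], ω = ẑ
J2: z=[-1.0000, -0.0000, 0.0000] o=[0.0000, -0.7700, 0.0000] → [0.0000, -0.2701, -0.1846, -1.0000, -0.0000, 0.0000]
J3: z=[-0.0000, 0.7986, -0.6018] o=[-0.3700, -0.4691, 0.3993] → [-0.6046, -0.1580, -0.2096, -0.0000, 0.7986, -0.6018]
J4: z=[-0.0000, 0.7986, -0.6018] o=[-0.2297, -0.6815, -0.0154] → [-0.1455, -0.0735, -0.0975, -0.0000, 0.7986, -0.6018]
V = J·q̇ = [-0.7152, -0.0558, -0.1581, 0.1430, 0.8913, -1.0866]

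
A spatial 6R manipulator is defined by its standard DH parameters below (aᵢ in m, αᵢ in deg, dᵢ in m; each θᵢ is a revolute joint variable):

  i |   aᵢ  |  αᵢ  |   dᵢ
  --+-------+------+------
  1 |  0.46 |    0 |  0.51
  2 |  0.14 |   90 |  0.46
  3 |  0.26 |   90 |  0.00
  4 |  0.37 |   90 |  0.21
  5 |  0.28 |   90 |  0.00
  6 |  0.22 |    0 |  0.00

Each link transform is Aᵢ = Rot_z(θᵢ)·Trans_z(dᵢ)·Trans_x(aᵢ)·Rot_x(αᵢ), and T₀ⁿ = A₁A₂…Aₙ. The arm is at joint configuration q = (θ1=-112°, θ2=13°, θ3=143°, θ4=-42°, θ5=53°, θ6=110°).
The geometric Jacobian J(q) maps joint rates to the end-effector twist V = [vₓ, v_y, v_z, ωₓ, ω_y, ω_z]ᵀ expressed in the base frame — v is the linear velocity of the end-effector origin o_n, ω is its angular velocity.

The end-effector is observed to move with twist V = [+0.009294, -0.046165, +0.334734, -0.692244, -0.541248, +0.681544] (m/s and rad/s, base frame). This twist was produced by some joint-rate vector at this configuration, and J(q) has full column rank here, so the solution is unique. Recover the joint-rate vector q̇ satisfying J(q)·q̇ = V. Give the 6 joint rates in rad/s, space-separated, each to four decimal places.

-0.1930 0.0820 -0.4430 0.4740 -0.7500 -0.9070

o_n = [0.3093, -0.4774, 1.5621]
J₁: ẑ×o_n = [0.4774, 0.3093, -0.0000], ω = ẑ
J2: z=[0.0000, 0.0000, 1.0000] o=[-0.1723, -0.4265, 0.5100] → [0.0509, 0.4816, -0.0000, 0.0000, 0.0000, 1.0000]
J3: z=[-0.9877, 0.1564, 0.0000] o=[-0.1942, -0.5648, 0.9700] → [0.0926, 0.5848, -0.1651, -0.9877, 0.1564, 0.0000]
J4: z=[-0.0941, -0.5944, 0.7986] o=[-0.1617, -0.3597, 1.1265] → [-0.1650, 0.4172, 0.2911, -0.0941, -0.5944, 0.7986]
J5: z=[0.6504, -0.6441, -0.4027] o=[0.0974, -0.3064, 1.4597] → [-0.1349, -0.1520, 0.0253, 0.6504, -0.6441, -0.4027]
J6: z=[0.6586, 0.7423, -0.1235] o=[0.2033, -0.3581, 1.7136] → [-0.1272, 0.0867, -0.1572, 0.6586, 0.7423, -0.1235]
q̇ = J⁺·V = [-0.1930, 0.0820, -0.4430, 0.4740, -0.7500, -0.9070]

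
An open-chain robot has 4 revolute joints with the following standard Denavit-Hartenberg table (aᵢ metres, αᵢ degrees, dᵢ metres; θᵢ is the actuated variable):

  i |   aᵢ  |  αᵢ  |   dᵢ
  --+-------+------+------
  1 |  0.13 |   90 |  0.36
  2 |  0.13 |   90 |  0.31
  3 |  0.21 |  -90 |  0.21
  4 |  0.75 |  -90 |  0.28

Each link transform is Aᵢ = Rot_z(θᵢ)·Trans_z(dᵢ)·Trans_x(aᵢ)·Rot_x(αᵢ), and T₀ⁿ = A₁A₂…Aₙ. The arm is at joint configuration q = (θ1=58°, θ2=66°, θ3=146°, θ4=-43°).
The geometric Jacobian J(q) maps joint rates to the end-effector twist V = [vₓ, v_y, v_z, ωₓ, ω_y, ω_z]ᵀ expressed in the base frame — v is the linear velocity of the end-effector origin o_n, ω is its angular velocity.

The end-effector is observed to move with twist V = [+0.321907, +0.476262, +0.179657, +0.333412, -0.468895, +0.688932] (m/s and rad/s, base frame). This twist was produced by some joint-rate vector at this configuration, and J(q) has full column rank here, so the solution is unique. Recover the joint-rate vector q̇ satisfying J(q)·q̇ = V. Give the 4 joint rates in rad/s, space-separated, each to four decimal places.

o_n = [0.7026, 0.1771, -0.5322]
J₁: ẑ×o_n = [-0.1771, 0.7026, 0.0000], ω = ẑ
J2: z=[0.8480, -0.5299, 0.0000] o=[0.0689, 0.1102, 0.3600] → [0.4728, 0.7566, 0.3925, 0.8480, -0.5299, 0.0000]
J3: z=[0.4841, 0.7747, -0.4067] o=[0.3598, -0.0092, 0.4788] → [-0.7075, 0.3500, -0.1754, 0.4841, 0.7747, -0.4067]
J4: z=[-0.8236, 0.2464, -0.5108] o=[0.5235, 0.0312, 0.2343] → [-0.1144, -0.7228, -0.1643, -0.8236, 0.2464, -0.5108]
q̇ = J⁺·V = [0.2190, 0.0280, -0.3930, -0.6070]

0.2190 0.0280 -0.3930 -0.6070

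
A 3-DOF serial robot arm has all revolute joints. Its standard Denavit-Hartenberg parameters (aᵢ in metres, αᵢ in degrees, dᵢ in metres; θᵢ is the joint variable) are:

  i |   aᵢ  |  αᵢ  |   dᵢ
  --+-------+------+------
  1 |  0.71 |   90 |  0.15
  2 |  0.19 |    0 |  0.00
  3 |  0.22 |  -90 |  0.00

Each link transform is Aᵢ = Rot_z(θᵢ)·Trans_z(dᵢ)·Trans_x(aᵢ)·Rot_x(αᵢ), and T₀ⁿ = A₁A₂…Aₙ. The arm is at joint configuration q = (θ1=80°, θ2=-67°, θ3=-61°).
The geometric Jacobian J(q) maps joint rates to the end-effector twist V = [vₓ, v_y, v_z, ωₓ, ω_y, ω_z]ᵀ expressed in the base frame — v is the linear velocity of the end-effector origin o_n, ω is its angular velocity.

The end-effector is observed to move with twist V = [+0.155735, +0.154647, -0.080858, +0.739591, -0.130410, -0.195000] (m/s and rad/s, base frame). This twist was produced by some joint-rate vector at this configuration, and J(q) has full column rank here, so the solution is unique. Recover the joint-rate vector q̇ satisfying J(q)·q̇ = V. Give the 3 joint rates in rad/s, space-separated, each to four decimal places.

-0.1950 0.2810 0.4700

o_n = [0.1127, 0.6389, -0.1983]
J₁: ẑ×o_n = [-0.6389, 0.1127, 0.0000], ω = ẑ
J2: z=[0.9848, -0.1736, 0.0000] o=[0.1233, 0.6992, 0.1500] → [0.0605, 0.3430, -0.0612, 0.9848, -0.1736, 0.0000]
J3: z=[0.9848, -0.1736, 0.0000] o=[0.1362, 0.7723, -0.0249] → [0.0301, 0.1707, -0.1354, 0.9848, -0.1736, 0.0000]
q̇ = J⁺·V = [-0.1950, 0.2810, 0.4700]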